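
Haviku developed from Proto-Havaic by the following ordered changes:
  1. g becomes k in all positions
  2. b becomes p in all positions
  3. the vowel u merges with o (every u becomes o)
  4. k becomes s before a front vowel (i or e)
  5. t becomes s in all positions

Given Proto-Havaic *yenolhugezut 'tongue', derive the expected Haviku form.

Haviku: *yenolhugezut
  yenolhugezut → yenolhukezut   [unconditioned shift]
  yenolhukezut (rule 2 does not apply)
  yenolhukezut → yenolhokezot   [vowel merger]
  yenolhokezot → yenolhosezot   [palatalisation]
  yenolhosezot → yenolhosezos   [unconditioned shift]
  giving Haviku yenolhosezos.

yenolhosezos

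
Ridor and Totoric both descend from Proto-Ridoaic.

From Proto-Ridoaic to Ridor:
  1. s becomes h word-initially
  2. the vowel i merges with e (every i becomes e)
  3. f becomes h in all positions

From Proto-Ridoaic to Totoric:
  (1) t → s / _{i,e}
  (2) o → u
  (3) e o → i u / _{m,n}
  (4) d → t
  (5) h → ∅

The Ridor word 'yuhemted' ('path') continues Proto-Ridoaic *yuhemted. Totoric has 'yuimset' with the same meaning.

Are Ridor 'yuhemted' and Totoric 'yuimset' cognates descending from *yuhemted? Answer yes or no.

yes

Derive the expected Totoric reflex of *yuhemted:
Totoric: *yuhemted
  yuhemted → yuhemsed   [palatalisation]
  yuhemsed (rule 2 does not apply)
  yuhemsed → yuhimsed   [pre-nasal raising]
  yuhimsed → yuhimset   [unconditioned shift]
  yuhimset → yuimset   [h-loss]
  giving Totoric yuimset.
Totoric 'yuimset' matches the regular reflex exactly, so the pair is cognate.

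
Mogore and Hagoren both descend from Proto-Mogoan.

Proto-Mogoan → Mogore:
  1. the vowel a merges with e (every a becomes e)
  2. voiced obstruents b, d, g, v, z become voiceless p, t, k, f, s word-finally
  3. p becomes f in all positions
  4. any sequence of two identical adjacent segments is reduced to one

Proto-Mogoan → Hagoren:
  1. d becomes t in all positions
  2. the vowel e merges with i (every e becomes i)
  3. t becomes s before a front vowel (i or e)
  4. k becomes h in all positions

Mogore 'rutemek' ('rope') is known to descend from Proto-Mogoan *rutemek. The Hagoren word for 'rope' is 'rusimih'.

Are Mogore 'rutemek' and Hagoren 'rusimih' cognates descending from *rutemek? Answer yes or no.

Derive the expected Hagoren reflex of *rutemek:
Hagoren: *rutemek > rutimik > rusimik > rusimih  (by vowel merger, palatalisation, unconditioned shift)
Hagoren 'rusimih' matches the regular reflex exactly, so the pair is cognate.

yes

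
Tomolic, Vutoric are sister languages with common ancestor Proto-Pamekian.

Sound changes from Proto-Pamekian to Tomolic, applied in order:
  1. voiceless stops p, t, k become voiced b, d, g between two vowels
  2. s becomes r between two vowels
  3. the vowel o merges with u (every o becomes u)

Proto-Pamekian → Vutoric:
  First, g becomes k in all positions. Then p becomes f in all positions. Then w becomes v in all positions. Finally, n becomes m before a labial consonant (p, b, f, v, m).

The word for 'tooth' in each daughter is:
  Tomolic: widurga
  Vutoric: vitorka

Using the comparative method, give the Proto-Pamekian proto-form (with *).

Position 3: Tomolic has d, Vutoric has t. Vutoric preserves t here (none of its changes turn any other segment into t), so the proto-segment is *t.
Position 1: Tomolic has w, Vutoric has v. Tomolic preserves w here (none of its changes turn any other segment into w), so the proto-segment is *w.
Continuing position by position gives *witorga; check it forward:
Tomolic: *witorga > widorga > widurga  (by intervocalic voicing, vowel merger)
Vutoric: *witorga > witorka > vitorka  (by unconditioned shift, unconditioned shift)
No other proto-form is consistent with every reflex, so the reconstruction is *witorga.

*witorga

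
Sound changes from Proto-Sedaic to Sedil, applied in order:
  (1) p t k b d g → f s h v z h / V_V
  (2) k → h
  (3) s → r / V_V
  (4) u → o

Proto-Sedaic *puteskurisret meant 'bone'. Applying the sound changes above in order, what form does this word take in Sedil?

Sedil: start from *puteskurisret.
  rule 1 (intervocalic lenition): puteskurisret → puseskurisret
  rule 2 (unconditioned shift): puseskurisret → puseshurisret
  rule 3 (rhotacism): puseshurisret → pureshurisret
  rule 4 (vowel merger): pureshurisret → poreshorisret
  ⇒ Sedil poreshorisret

poreshorisret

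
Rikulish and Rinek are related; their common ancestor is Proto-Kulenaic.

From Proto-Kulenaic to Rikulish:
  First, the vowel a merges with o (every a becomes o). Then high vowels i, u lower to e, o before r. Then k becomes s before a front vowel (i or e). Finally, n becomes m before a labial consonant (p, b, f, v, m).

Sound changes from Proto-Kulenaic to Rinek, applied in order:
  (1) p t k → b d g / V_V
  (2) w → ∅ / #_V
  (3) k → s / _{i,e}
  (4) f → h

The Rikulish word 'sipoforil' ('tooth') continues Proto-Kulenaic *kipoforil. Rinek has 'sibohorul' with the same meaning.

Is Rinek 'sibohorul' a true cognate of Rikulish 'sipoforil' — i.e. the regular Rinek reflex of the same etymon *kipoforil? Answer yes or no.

no

Derive the expected Rinek reflex of *kipoforil:
Rinek: start from *kipoforil.
  rule 1 (intervocalic voicing): kipoforil → kiboforil
  rule 2: no change — kiboforil
  rule 3 (palatalisation): kiboforil → siboforil
  rule 4 (unconditioned shift): siboforil → sibohoril
  ⇒ Rinek sibohoril
The regular Rinek reflex would be 'sibohoril', but the attested form is 'sibohorul'. The correspondence is irregular, so they are not cognates (the Rinek form has a different source).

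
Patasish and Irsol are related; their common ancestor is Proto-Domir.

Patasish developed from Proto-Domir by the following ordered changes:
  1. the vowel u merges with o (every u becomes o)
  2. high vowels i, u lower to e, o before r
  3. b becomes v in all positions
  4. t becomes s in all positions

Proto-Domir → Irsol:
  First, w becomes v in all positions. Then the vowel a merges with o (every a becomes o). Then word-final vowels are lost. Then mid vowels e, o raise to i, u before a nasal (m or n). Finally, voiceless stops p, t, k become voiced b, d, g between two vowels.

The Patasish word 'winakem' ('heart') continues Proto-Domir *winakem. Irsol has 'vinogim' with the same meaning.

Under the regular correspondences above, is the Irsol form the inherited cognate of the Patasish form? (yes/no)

yes

Derive the expected Irsol reflex of *winakem:
Irsol: start from *winakem.
  rule 1 (unconditioned shift): winakem → vinakem
  rule 2 (vowel merger): vinakem → vinokem
  rule 3: no change — vinokem
  rule 4 (pre-nasal raising): vinokem → vinokim
  rule 5 (intervocalic voicing): vinokim → vinogim
  ⇒ Irsol vinogim
Irsol 'vinogim' matches the regular reflex exactly, so the pair is cognate.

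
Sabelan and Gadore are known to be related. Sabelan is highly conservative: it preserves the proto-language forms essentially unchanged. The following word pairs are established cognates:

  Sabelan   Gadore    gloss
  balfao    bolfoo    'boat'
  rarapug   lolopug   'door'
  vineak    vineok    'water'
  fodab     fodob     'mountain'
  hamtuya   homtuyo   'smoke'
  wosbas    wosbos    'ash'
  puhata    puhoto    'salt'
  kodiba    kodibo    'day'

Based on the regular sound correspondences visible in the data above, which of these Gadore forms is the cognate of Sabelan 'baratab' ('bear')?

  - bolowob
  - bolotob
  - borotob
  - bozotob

bolotob

rarapug ~ lolopug — Sabelan a corresponds to Gadore o after a consonant, before r.
rarapug ~ lolopug — Sabelan r corresponds to Gadore l between vowels (before a back vowel).
balfao ~ bolfoo, wosbas ~ wosbos — Sabelan a corresponds to Gadore o after a consonant, before a consonant other than r, m, n, p, b, f, v.
fodab ~ fodob — Sabelan a corresponds to Gadore o after a consonant, before a labial obstruent.
Applying these to Sabelan 'baratab':
  baratab → boratab   (a→o after a consonant, before r)
  boratab → bolatab   (r→l between vowels (before a back vowel))
  bolatab → bolotab   (a→o after a consonant, before a consonant other than r, m, n, p, b, f, v)
  bolotab → bolotob   (a→o after a consonant, before a labial obstruent)
So the Gadore cognate is 'bolotob'.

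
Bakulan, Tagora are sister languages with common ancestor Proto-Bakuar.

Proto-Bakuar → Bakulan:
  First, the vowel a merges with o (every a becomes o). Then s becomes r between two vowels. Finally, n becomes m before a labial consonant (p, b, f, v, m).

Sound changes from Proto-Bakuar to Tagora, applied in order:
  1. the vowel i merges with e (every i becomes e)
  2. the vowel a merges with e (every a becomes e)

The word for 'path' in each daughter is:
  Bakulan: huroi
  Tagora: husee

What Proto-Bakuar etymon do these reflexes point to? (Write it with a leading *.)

*husai

Position 3: Bakulan has r, Tagora has s. Tagora preserves s here (none of its changes turn any other segment into s), so the proto-segment is *s.
Position 4: Bakulan has o, Tagora has e. Taking the neighbouring segments as reconstructed: Bakulan o could go back to *a or *o; Tagora e could go back to *a or *e or *i — the one source consistent with every daughter is *a.
Continuing position by position gives *husai; check it forward:
Bakulan: *husai > husoi > huroi  (by vowel merger, rhotacism)
Tagora: *husai
  husai → husae   [vowel merger]
  husae → husee   [vowel merger]
  giving Tagora husee.
*husai is the unique common source.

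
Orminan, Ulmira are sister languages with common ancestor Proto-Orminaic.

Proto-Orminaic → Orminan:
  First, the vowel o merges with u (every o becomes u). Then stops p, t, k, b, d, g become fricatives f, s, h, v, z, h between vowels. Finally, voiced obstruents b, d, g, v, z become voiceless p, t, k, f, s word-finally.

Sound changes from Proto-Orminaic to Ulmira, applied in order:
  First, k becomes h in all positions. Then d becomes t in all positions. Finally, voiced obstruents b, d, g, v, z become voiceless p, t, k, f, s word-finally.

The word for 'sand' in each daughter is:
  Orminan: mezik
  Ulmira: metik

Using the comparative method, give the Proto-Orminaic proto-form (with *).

Position 3: Orminan has z, Ulmira has t. Taking the neighbouring segments as reconstructed: Orminan z could go back to *d or *z; Ulmira t could go back to *t or *d — the one source consistent with every daughter is *d.
Position 5: Orminan has k, Ulmira has k. In Ulmira, k can only continue *g, so the proto-segment is *g.
The remaining positions agree across the daughters. Check the candidate against every language:
Orminan: start from *medig.
  rule 1: no change — medig
  rule 2 (intervocalic lenition): medig → mezig
  rule 3 (final devoicing): mezig → mezik
  ⇒ Orminan mezik
Ulmira: *medig
  medig (rule 1 does not apply)
  medig → metig   [unconditioned shift]
  metig → metik   [final devoicing]
  giving Ulmira metik.
*medig is the unique common source.

*medig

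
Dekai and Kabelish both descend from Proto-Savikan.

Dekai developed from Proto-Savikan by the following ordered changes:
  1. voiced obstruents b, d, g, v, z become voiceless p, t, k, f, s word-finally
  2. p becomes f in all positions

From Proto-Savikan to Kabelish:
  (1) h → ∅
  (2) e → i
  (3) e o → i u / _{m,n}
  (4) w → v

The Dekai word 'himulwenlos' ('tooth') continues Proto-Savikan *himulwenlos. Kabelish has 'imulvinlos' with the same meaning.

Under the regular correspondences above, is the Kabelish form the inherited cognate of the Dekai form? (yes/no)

Derive the expected Kabelish reflex of *himulwenlos:
Kabelish: start from *himulwenlos.
  rule 1 (h-loss): himulwenlos → imulwenlos
  rule 2 (vowel merger): imulwenlos → imulwinlos
  rule 3: no change — imulwinlos
  rule 4 (unconditioned shift): imulwinlos → imulvinlos
  ⇒ Kabelish imulvinlos
Kabelish 'imulvinlos' matches the regular reflex exactly, so the pair is cognate.

yes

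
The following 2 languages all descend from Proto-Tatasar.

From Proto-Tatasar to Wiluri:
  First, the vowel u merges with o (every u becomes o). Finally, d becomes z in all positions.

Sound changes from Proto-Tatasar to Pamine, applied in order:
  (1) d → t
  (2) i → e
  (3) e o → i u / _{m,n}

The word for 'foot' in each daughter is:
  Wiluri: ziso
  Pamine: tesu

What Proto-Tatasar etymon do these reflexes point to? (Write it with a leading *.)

*disu

Position 4: Wiluri has o, Pamine has u. Taking the neighbouring segments as reconstructed: Wiluri o could go back to *o or *u; Pamine u can only go back to *u — the one source consistent with every daughter is *u.
Position 1: Wiluri has z, Pamine has t. Taking the neighbouring segments as reconstructed: Wiluri z could go back to *d or *z; Pamine t could go back to *t or *d — the one source consistent with every daughter is *d.
Continuing position by position gives *disu; check it forward:
Wiluri: *disu
  disu → diso   [vowel merger]
  diso → ziso   [unconditioned shift]
  giving Wiluri ziso.
Pamine: *disu
  disu → tisu   [unconditioned shift]
  tisu → tesu   [vowel merger]
  tesu (rule 3 does not apply)
  giving Pamine tesu.
Only *disu yields all of Wiluri ziso, Pamine tesu.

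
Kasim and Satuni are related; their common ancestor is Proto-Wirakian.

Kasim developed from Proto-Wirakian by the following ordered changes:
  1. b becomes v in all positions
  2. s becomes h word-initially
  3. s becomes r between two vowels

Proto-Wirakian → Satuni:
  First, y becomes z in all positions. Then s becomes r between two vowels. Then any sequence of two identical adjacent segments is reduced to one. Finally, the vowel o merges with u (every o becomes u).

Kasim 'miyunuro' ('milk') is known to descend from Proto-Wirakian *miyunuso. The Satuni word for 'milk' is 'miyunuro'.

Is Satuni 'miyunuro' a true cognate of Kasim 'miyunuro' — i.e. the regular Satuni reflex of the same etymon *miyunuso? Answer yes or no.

no

Derive the expected Satuni reflex of *miyunuso:
Satuni: start from *miyunuso.
  rule 1 (unconditioned shift): miyunuso → mizunuso
  rule 2 (rhotacism): mizunuso → mizunuro
  rule 3: no change — mizunuro
  rule 4 (vowel merger): mizunuro → mizunuru
  ⇒ Satuni mizunuru
The regular Satuni reflex would be 'mizunuru', but the attested form is 'miyunuro'. The correspondence is irregular, so they are not cognates (the Satuni form has a different source).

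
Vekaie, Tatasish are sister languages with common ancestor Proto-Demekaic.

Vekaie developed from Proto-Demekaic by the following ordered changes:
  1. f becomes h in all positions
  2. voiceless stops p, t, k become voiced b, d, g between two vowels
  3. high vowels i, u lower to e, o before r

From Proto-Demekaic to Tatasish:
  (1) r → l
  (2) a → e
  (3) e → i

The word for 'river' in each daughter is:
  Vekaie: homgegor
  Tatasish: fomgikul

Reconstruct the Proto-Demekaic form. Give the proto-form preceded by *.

Position 7: Vekaie has o, Tatasish has u. Tatasish preserves u here (none of its changes turn any other segment into u), so the proto-segment is *u.
Position 8: Vekaie has r, Tatasish has l. Vekaie preserves r here (none of its changes turn any other segment into r), so the proto-segment is *r.
Position 5: Vekaie has e, Tatasish has i. Taking the neighbouring segments as reconstructed: Vekaie e can only go back to *e; Tatasish i could go back to *a or *e or *i — the one source consistent with every daughter is *e.
Continuing position by position gives *fomgekur; check it forward:
Vekaie: start from *fomgekur.
  rule 1 (unconditioned shift): fomgekur → homgekur
  rule 2 (intervocalic voicing): homgekur → homgegur
  rule 3 (pre-rhotic lowering): homgegur → homgegor
  ⇒ Vekaie homgegor
Tatasish: start from *fomgekur.
  rule 1 (unconditioned shift): fomgekur → fomgekul
  rule 2: no change — fomgekul
  rule 3 (vowel merger): fomgekul → fomgikul
  ⇒ Tatasish fomgikul
Only *fomgekur yields all of Vekaie homgegor, Tatasish fomgikul.

*fomgekur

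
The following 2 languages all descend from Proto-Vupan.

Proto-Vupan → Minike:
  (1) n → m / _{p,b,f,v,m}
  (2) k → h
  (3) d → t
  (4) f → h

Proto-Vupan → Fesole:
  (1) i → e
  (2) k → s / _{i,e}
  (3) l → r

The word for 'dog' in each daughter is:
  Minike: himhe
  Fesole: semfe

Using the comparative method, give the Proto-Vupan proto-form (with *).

Position 1: Minike has h, Fesole has s. Taking the neighbouring segments as reconstructed: Minike h could go back to *k or *f or *h; Fesole s could go back to *k or *s — the one source consistent with every daughter is *k.
Position 2: Minike has i, Fesole has e. Minike preserves i here (none of its changes turn any other segment into i), so the proto-segment is *i.
This points to *kimfe. Verify forward in each daughter:
Minike: start from *kimfe.
  rule 1: no change — kimfe
  rule 2 (unconditioned shift): kimfe → himfe
  rule 3: no change — himfe
  rule 4 (unconditioned shift): himfe → himhe
  ⇒ Minike himhe
Fesole: *kimfe > kemfe > semfe  (by vowel merger, palatalisation)
Only *kimfe yields all of Minike himhe, Fesole semfe.

*kimfe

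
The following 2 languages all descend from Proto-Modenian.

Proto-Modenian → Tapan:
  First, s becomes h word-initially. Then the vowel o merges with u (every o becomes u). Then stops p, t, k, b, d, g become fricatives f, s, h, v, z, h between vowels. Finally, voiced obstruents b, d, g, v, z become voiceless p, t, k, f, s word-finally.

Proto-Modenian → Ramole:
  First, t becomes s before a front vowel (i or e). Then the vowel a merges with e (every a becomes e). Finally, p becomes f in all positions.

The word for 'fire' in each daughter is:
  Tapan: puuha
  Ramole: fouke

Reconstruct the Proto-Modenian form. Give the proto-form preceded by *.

Position 4: Tapan has h, Ramole has k. Ramole preserves k here (none of its changes turn any other segment into k), so the proto-segment is *k.
Position 1: Tapan has p, Ramole has f. Taking the neighbouring segments as reconstructed: Tapan p can only go back to *p; Ramole f could go back to *p or *f — the one source consistent with every daughter is *p.
Position 2: Tapan has u, Ramole has o. Ramole preserves o here (none of its changes turn any other segment into o), so the proto-segment is *o.
Verify the candidate proto-form against each daughter:
Tapan: start from *pouka.
  rule 1: no change — pouka
  rule 2 (vowel merger): pouka → puuka
  rule 3 (intervocalic lenition): puuka → puuha
  rule 4: no change — puuha
  ⇒ Tapan puuha
Ramole: start from *pouka.
  rule 1: no change — pouka
  rule 2 (vowel merger): pouka → pouke
  rule 3 (unconditioned shift): pouke → fouke
  ⇒ Ramole fouke
*pouka is the unique common source.

*pouka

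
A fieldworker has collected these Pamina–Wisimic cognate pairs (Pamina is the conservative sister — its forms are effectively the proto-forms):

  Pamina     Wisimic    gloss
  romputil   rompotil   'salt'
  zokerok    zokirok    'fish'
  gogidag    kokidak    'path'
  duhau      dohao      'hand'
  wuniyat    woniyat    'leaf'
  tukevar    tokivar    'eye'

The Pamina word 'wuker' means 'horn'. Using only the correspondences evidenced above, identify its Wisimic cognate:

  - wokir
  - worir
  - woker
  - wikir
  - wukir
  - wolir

romputil ~ rompotil, duhau ~ dohao — Pamina u corresponds to Wisimic o after a consonant, before a consonant other than r, m, n, p, b, f, v.
zokerok ~ zokirok — Pamina e corresponds to Wisimic i after a consonant, before r.
Applying these to Pamina 'wuker':
  wuker → woker   (u→o after a consonant, before a consonant other than r, m, n, p, b, f, v)
  woker → wokir   (e→i after a consonant, before r)
So the Wisimic cognate is 'wokir'.

wokir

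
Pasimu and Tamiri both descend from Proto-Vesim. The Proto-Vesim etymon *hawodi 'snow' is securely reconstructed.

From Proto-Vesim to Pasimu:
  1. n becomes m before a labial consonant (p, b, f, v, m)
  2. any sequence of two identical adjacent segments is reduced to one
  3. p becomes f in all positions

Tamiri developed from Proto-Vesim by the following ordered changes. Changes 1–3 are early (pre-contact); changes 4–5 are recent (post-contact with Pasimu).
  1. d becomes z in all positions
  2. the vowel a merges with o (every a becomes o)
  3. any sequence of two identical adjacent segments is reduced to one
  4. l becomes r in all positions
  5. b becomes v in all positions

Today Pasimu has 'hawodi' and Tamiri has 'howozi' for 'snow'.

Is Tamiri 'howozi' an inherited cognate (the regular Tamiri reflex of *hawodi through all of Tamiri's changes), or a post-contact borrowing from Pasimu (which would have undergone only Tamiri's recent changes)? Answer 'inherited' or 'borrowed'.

inherited

If inherited, *hawodi would pass through all of Tamiri's changes:
Tamiri: *hawodi > hawozi > howozi  (by unconditioned shift, vowel merger)
If borrowed from Pasimu 'hawodi' after the early changes, it would undergo only the recent ones:
  rule 4 (unconditioned shift): no change (hawodi)
  rule 5 (unconditioned shift): no change (hawodi)
  ⇒ as a loan: hawodi
Tamiri 'howozi' matches the inherited outcome exactly, so it is an inherited cognate, not a loan.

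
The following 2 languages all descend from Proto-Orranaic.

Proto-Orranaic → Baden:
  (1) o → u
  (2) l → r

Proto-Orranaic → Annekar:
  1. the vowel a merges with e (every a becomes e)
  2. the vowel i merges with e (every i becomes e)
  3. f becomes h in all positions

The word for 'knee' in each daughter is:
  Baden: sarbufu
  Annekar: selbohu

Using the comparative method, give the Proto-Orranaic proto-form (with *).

*salbofu

Position 5: Baden has u, Annekar has o. Annekar preserves o here (none of its changes turn any other segment into o), so the proto-segment is *o.
Position 2: Baden has a, Annekar has e. Baden preserves a here (none of its changes turn any other segment into a), so the proto-segment is *a.
Position 3: Baden has r, Annekar has l. Annekar preserves l here (none of its changes turn any other segment into l), so the proto-segment is *l.
Continuing position by position gives *salbofu; check it forward:
Baden: *salbofu
  salbofu → salbufu   [vowel merger]
  salbufu → sarbufu   [unconditioned shift]
  giving Baden sarbufu.
Annekar: *salbofu > selbofu > selbohu  (by vowel merger, unconditioned shift)
No other proto-form is consistent with every reflex, so the reconstruction is *salbofu.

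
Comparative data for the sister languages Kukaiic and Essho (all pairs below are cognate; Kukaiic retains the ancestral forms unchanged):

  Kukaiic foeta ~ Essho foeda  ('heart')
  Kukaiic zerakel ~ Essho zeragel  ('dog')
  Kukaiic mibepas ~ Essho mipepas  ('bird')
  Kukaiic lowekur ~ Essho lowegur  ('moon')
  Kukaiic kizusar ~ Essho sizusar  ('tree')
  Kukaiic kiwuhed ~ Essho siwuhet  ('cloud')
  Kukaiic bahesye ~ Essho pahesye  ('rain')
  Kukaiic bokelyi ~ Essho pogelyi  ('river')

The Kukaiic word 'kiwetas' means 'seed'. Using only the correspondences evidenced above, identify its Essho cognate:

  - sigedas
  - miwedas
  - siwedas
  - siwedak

siwedas

kizusar ~ sizusar, kiwuhed ~ siwuhet — Kukaiic k corresponds to Essho s word-initially before a front vowel.
foeta ~ foeda — Kukaiic t corresponds to Essho d between vowels (before a back vowel).
Applying these to Kukaiic 'kiwetas':
  kiwetas → siwetas   (k→s word-initially before a front vowel)
  siwetas → siwedas   (t→d between vowels (before a back vowel))
So the Essho cognate is 'siwedas'.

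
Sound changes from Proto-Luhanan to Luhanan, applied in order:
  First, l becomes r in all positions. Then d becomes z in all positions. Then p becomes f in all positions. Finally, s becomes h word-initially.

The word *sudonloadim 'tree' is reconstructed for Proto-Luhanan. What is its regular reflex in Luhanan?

Luhanan: *sudonloadim
  sudonloadim → sudonroadim   [unconditioned shift]
  sudonroadim → suzonroazim   [unconditioned shift]
  suzonroazim (rule 3 does not apply)
  suzonroazim → huzonroazim   [debuccalisation]
  giving Luhanan huzonroazim.

huzonroazim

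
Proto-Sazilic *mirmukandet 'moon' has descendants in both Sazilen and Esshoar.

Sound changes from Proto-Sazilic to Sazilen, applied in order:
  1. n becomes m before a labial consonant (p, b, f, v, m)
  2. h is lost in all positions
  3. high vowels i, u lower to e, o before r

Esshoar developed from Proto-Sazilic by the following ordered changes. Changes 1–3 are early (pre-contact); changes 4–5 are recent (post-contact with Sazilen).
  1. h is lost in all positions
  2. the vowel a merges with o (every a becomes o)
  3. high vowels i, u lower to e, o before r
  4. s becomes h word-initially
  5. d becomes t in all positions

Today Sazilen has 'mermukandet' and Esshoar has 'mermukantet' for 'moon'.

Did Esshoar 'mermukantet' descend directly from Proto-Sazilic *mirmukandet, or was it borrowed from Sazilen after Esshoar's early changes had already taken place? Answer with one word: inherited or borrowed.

borrowed

If inherited, *mirmukandet would pass through all of Esshoar's changes:
Esshoar: *mirmukandet
  mirmukandet (rule 1 does not apply)
  mirmukandet → mirmukondet   [vowel merger]
  mirmukondet → mermukondet   [pre-rhotic lowering]
  mermukondet (rule 4 does not apply)
  mermukondet → mermukontet   [unconditioned shift]
  giving Esshoar mermukontet.
If borrowed from Sazilen 'mermukandet' after the early changes, it would undergo only the recent ones:
  rule 4 (debuccalisation): no change (mermukandet)
  rule 5 (unconditioned shift): mermukandet → mermukantet
  ⇒ as a loan: mermukantet
Esshoar 'mermukantet' matches the loan outcome 'mermukantet', not the inherited 'mermukontet' — it skipped the early Esshoar changes, so it was borrowed from Sazilen.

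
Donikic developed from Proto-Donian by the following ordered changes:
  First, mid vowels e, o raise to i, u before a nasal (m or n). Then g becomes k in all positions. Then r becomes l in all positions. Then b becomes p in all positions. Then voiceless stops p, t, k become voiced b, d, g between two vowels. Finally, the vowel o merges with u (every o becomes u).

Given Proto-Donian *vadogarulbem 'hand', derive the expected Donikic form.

Donikic: start from *vadogarulbem.
  rule 1 (pre-nasal raising): vadogarulbem → vadogarulbim
  rule 2 (unconditioned shift): vadogarulbim → vadokarulbim
  rule 3 (unconditioned shift): vadokarulbim → vadokalulbim
  rule 4 (unconditioned shift): vadokalulbim → vadokalulpim
  rule 5 (intervocalic voicing): vadokalulpim → vadogalulpim
  rule 6 (vowel merger): vadogalulpim → vadugalulpim
  ⇒ Donikic vadugalulpim

vadugalulpim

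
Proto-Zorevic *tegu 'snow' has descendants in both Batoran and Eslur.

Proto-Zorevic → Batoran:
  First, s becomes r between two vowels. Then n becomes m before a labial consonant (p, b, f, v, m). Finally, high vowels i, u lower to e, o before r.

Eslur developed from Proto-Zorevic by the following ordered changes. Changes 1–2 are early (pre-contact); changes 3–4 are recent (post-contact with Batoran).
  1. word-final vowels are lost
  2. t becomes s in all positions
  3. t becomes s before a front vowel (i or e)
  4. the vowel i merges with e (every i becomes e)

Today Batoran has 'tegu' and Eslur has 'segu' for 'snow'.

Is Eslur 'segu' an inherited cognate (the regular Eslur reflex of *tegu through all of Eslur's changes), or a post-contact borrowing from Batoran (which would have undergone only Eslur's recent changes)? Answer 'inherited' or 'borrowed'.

borrowed

If inherited, *tegu would pass through all of Eslur's changes:
Eslur: *tegu > teg > seg  (by apocope, unconditioned shift)
If borrowed from Batoran 'tegu' after the early changes, it would undergo only the recent ones:
  rule 3 (palatalisation): tegu → segu
  rule 4 (vowel merger): no change (segu)
  ⇒ as a loan: segu
Eslur 'segu' matches the loan outcome 'segu', not the inherited 'seg' — it skipped the early Eslur changes, so it was borrowed from Batoran.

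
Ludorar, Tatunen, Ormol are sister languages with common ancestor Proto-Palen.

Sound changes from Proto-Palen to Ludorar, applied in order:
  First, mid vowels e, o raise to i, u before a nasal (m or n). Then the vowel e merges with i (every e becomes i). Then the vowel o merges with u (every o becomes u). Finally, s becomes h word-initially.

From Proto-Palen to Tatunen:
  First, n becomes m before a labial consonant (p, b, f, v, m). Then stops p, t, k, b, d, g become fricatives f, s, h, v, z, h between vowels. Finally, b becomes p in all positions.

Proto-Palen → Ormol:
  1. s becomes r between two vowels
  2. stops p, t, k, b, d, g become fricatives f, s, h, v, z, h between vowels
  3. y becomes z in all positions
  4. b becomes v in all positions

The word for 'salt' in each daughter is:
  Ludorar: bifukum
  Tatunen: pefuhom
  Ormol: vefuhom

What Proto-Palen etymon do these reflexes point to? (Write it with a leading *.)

Position 5: Ludorar has k, Tatunen has h, Ormol has h. Ludorar preserves k here (none of its changes turn any other segment into k), so the proto-segment is *k.
Position 1: Ludorar has b, Tatunen has p, Ormol has v. Ludorar preserves b here (none of its changes turn any other segment into b), so the proto-segment is *b.
Position 6: Ludorar has u, Tatunen has o, Ormol has o. Tatunen preserves o here (none of its changes turn any other segment into o), so the proto-segment is *o.
Continuing position by position gives *befukom; check it forward:
Ludorar: *befukom > befukum > bifukum  (by pre-nasal raising, vowel merger)
Tatunen: *befukom
  befukom (rule 1 does not apply)
  befukom → befuhom   [intervocalic lenition]
  befuhom → pefuhom   [unconditioned shift]
  giving Tatunen pefuhom.
Ormol: start from *befukom.
  rule 1: no change — befukom
  rule 2 (intervocalic lenition): befukom → befuhom
  rule 3: no change — befuhom
  rule 4 (unconditioned shift): befuhom → vefuhom
  ⇒ Ormol vefuhom
No other proto-form is consistent with every reflex, so the reconstruction is *befukom.

*befukom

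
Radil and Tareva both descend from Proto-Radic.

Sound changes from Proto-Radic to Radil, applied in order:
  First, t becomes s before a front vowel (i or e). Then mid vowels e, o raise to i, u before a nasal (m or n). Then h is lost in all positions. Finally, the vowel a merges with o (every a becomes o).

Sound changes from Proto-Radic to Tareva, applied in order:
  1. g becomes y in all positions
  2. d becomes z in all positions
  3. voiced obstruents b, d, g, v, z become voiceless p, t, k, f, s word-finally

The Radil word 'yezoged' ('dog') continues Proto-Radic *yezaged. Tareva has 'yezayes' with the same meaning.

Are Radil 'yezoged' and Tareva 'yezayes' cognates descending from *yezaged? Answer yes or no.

yes

Derive the expected Tareva reflex of *yezaged:
Tareva: *yezaged > yezayed > yezayez > yezayes  (by unconditioned shift, unconditioned shift, final devoicing)
Tareva 'yezayes' matches the regular reflex exactly, so the pair is cognate.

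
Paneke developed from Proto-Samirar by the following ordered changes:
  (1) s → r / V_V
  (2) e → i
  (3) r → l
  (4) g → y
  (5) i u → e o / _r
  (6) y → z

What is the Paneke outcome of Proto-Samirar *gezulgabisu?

zizulzabilu

Paneke: start from *gezulgabisu.
  rule 1 (rhotacism): gezulgabisu → gezulgabiru
  rule 2 (vowel merger): gezulgabiru → gizulgabiru
  rule 3 (unconditioned shift): gizulgabiru → gizulgabilu
  rule 4 (unconditioned shift): gizulgabilu → yizulyabilu
  rule 5: no change — yizulyabilu
  rule 6 (unconditioned shift): yizulyabilu → zizulzabilu
  ⇒ Paneke zizulzabilu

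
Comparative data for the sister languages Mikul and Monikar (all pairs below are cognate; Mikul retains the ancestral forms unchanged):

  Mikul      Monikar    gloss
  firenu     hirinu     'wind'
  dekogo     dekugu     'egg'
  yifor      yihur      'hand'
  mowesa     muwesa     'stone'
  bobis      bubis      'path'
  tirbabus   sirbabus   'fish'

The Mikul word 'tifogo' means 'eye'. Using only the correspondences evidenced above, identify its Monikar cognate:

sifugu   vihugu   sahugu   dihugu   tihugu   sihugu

tirbabus ~ sirbabus — Mikul t corresponds to Monikar s word-initially before a front vowel.
yifor ~ yihur — Mikul f corresponds to Monikar h between vowels (before a back vowel).
dekogo ~ dekugu, mowesa ~ muwesa — Mikul o corresponds to Monikar u after a consonant, before a consonant other than r, m, n, p, b, f, v.
dekogo ~ dekugu — Mikul o corresponds to Monikar u word-finally.
Applying these to Mikul 'tifogo':
  tifogo → sifogo   (t→s word-initially before a front vowel)
  sifogo → sihogo   (f→h between vowels (before a back vowel))
  sihogo → sihugo   (o→u after a consonant, before a consonant other than r, m, n, p, b, f, v)
  sihugo → sihugu   (o→u word-finally)
So the Monikar cognate is 'sihugu'.

sihugu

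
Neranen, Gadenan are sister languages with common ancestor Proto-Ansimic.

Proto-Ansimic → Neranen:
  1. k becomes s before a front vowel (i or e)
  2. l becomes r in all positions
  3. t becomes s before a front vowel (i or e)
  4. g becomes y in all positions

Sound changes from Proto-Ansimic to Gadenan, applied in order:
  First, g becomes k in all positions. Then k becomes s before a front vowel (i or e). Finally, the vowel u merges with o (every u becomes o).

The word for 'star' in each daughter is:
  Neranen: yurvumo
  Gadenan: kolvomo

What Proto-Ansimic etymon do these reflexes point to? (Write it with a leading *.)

Position 2: Neranen has u, Gadenan has o. Neranen preserves u here (none of its changes turn any other segment into u), so the proto-segment is *u.
Position 5: Neranen has u, Gadenan has o. Neranen preserves u here (none of its changes turn any other segment into u), so the proto-segment is *u.
Verify the candidate proto-form against each daughter:
Neranen: start from *gulvumo.
  rule 1: no change — gulvumo
  rule 2 (unconditioned shift): gulvumo → gurvumo
  rule 3: no change — gurvumo
  rule 4 (unconditioned shift): gurvumo → yurvumo
  ⇒ Neranen yurvumo
Gadenan: *gulvumo > kulvumo > kolvomo  (by unconditioned shift, vowel merger)
*gulvumo is the unique common source.

*gulvumo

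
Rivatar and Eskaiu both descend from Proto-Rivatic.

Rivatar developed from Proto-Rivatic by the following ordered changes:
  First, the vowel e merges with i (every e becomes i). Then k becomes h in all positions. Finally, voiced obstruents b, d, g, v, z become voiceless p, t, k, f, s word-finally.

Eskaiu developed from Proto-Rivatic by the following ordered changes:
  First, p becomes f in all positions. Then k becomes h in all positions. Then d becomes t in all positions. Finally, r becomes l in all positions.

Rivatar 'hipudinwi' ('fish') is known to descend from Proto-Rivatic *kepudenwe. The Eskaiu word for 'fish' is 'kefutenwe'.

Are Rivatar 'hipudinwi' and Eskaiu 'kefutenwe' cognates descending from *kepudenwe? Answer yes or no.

no

Derive the expected Eskaiu reflex of *kepudenwe:
Eskaiu: start from *kepudenwe.
  rule 1 (unconditioned shift): kepudenwe → kefudenwe
  rule 2 (unconditioned shift): kefudenwe → hefudenwe
  rule 3 (unconditioned shift): hefudenwe → hefutenwe
  rule 4: no change — hefutenwe
  ⇒ Eskaiu hefutenwe
The regular Eskaiu reflex would be 'hefutenwe', but the attested form is 'kefutenwe'. The correspondence is irregular, so they are not cognates (the Eskaiu form has a different source).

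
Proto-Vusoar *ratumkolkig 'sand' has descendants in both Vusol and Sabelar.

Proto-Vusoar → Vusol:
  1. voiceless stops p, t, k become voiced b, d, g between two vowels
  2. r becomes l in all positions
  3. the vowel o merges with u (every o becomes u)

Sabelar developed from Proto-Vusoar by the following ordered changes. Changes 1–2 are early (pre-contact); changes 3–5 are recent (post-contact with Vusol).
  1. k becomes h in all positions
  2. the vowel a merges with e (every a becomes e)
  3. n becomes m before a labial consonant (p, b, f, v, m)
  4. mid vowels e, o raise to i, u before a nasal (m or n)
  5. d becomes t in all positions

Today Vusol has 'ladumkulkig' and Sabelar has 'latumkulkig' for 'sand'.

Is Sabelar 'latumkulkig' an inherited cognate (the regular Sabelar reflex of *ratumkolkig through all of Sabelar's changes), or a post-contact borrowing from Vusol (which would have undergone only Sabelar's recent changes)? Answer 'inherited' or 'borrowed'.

borrowed

If inherited, *ratumkolkig would pass through all of Sabelar's changes:
Sabelar: *ratumkolkig
  ratumkolkig → ratumholhig   [unconditioned shift]
  ratumholhig → retumholhig   [vowel merger]
  retumholhig (rule 3 does not apply)
  retumholhig (rule 4 does not apply)
  retumholhig (rule 5 does not apply)
  giving Sabelar retumholhig.
If borrowed from Vusol 'ladumkulkig' after the early changes, it would undergo only the recent ones:
  rule 3 (nasal place assimilation): no change (ladumkulkig)
  rule 4 (pre-nasal raising): no change (ladumkulkig)
  rule 5 (unconditioned shift): ladumkulkig → latumkulkig
  ⇒ as a loan: latumkulkig
Sabelar 'latumkulkig' matches the loan outcome 'latumkulkig', not the inherited 'retumholhig' — it skipped the early Sabelar changes, so it was borrowed from Vusol.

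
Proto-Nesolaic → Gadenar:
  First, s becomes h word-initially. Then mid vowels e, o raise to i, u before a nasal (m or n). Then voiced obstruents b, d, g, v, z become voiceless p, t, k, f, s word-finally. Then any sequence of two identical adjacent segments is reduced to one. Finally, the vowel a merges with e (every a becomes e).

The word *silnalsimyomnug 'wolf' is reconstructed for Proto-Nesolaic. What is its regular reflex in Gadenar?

Gadenar: start from *silnalsimyomnug.
  rule 1 (debuccalisation): silnalsimyomnug → hilnalsimyomnug
  rule 2 (pre-nasal raising): hilnalsimyomnug → hilnalsimyumnug
  rule 3 (final devoicing): hilnalsimyumnug → hilnalsimyumnuk
  rule 4: no change — hilnalsimyumnuk
  rule 5 (vowel merger): hilnalsimyumnuk → hilnelsimyumnuk
  ⇒ Gadenar hilnelsimyumnuk

hilnelsimyumnuk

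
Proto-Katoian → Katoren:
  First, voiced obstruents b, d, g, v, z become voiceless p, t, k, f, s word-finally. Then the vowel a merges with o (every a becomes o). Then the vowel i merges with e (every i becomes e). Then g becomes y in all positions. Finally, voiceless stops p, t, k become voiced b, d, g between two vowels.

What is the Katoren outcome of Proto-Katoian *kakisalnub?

Katoren: *kakisalnub > kakisalnup > kokisolnup > kokesolnup > kogesolnup  (by final devoicing, vowel merger, vowel merger, intervocalic voicing)

kogesolnup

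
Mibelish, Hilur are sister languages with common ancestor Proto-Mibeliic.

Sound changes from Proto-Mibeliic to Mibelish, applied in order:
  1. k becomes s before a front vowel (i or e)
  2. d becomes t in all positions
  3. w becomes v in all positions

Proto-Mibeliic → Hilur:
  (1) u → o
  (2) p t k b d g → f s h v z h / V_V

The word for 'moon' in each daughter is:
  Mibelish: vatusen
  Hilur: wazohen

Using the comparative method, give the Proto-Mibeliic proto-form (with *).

Position 5: Mibelish has s, Hilur has h. Taking the neighbouring segments as reconstructed: Mibelish s could go back to *k or *s; Hilur h could go back to *k or *g or *h — the one source consistent with every daughter is *k.
Position 1: Mibelish has v, Hilur has w. Hilur preserves w here (none of its changes turn any other segment into w), so the proto-segment is *w.
Position 4: Mibelish has u, Hilur has o. Mibelish preserves u here (none of its changes turn any other segment into u), so the proto-segment is *u.
This points to *waduken. Verify forward in each daughter:
Mibelish: *waduken
  waduken → wadusen   [palatalisation]
  wadusen → watusen   [unconditioned shift]
  watusen → vatusen   [unconditioned shift]
  giving Mibelish vatusen.
Hilur: *waduken > wadoken > wazohen  (by vowel merger, intervocalic lenition)
*waduken is the unique common source.

*waduken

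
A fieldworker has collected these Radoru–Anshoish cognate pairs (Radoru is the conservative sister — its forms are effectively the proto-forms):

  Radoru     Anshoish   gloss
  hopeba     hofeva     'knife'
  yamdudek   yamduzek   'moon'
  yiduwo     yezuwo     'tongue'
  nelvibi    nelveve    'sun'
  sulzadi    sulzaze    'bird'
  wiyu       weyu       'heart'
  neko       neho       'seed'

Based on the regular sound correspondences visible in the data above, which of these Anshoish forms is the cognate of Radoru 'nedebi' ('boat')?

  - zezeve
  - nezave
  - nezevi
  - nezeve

yamdudek ~ yamduzek — Radoru d corresponds to Anshoish z between vowels (before a front vowel).
nelvibi ~ nelveve — Radoru b corresponds to Anshoish v between vowels (before a front vowel).
nelvibi ~ nelveve, sulzadi ~ sulzaze — Radoru i corresponds to Anshoish e word-finally.
Applying these to Radoru 'nedebi':
  nedebi → nezebi   (d→z between vowels (before a front vowel))
  nezebi → nezevi   (b→v between vowels (before a front vowel))
  nezevi → nezeve   (i→e word-finally)
So the Anshoish cognate is 'nezeve'.

nezeve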